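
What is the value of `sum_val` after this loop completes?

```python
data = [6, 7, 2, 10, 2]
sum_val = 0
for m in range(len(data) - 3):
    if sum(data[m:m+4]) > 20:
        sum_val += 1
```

Count windows with sum > 20
`sum_val` takes the values: 0 → 1 → 2

Answer: 2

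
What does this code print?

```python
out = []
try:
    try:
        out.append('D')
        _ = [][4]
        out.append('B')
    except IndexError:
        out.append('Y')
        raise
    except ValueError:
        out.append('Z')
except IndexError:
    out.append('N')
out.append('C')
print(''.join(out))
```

Execution trace: 'D' (try body) → 'Y' (except IndexError) → 'N' (outer except IndexError) → 'C' (after the try/except). Output: DYNC

Answer: DYNC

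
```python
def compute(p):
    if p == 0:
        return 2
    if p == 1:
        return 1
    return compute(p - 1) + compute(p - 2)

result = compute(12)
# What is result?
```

Build up from base cases: compute(0)=2, compute(1)=1, compute(2)=3, compute(3)=4, compute(4)=7, compute(5)=11, compute(6)=18, ..., compute(12)=322

Answer: 322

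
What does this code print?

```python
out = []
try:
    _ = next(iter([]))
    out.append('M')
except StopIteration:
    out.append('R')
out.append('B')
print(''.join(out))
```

Execution trace: 'R' (except StopIteration) → 'B' (after the try/except). Output: RB

Answer: RB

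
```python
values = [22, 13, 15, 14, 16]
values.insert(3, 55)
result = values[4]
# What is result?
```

Trace:
`values = [22, 13, 15, 14, 16]` → values = [22, 13, 15, 14, 16]
`values.insert(3, 55)` → values = [22, 13, 15, 55, 14, 16]
`result = values[4]` → result = 14
So result = 14

Answer: 14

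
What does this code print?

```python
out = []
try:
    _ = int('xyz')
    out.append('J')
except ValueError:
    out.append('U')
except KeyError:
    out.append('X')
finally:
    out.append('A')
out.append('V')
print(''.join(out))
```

Execution trace: 'U' (except ValueError) → 'A' (finally) → 'V' (after the try/except). Output: UAV

Answer: UAV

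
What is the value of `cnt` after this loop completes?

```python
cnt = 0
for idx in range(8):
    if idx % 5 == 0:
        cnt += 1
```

Count numbers divisible by 5 in range(8)
`cnt` takes the values: 0 → 1 → 2

Answer: 2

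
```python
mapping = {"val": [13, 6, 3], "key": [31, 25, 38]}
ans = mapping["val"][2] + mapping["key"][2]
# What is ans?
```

Trace:
`mapping = {"val": [13, 6, 3], "key": [31, 25, 38]}` → mapping = {'val': [13, 6, 3], 'key': [31, 25, 38]}
`ans = mapping["val"][2] + mapping["key"][2]` → ans = 41
So ans = 41

Answer: 41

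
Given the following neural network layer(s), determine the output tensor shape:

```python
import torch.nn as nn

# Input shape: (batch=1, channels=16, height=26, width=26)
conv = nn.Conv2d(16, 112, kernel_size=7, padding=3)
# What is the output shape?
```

Input: (1, 16, 26, 26) -> Output: (1, 112, 26, 26)

Answer: (1, 112, 26, 26)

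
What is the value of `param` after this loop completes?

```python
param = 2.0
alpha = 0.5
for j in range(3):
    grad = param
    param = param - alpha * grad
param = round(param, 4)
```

Gradient descent: w = 2.0 * (1 - 0.5)^3
`param` takes the values: 2.0 → 1.0 → 0.5 → 0.25

Answer: 0.25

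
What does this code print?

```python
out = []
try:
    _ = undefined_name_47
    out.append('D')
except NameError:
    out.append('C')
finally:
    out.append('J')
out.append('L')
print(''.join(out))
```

Execution trace: 'C' (except NameError) → 'J' (finally) → 'L' (after the try/except). Output: CJL

Answer: CJL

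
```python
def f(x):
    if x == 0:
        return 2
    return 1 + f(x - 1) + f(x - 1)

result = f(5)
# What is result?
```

f(x) = 1 + 2·f(x-1), f(0)=2. Closed form: (2+1)·2^5 - 1 = 95.

Answer: 95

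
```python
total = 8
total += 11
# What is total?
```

Trace:
`total = 8` → total = 8
`total += 11` → total = 19
So total = 19

Answer: 19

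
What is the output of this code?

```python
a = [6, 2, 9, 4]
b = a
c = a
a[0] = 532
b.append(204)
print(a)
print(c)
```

Key concept: multiple aliases.
Step by step:
`a = [6, 2, 9, 4]` → a = [6, 2, 9, 4]
`b = a` → b = [6, 2, 9, 4] (same object as a)
`c = a` → c = [6, 2, 9, 4] (same object as a, b)
`a[0] = 532` → a = [532, 2, 9, 4] (same object as b, c); b = [532, 2, 9, 4] (same object as a, c); c = [532, 2, 9, 4] (same object as a, b)
`b.append(204)` → a = [532, 2, 9, 4, 204] (same object as b, c); b = [532, 2, 9, 4, 204] (same object as a, c); c = [532, 2, 9, 4, 204] (same object as a, b)
`print(a)` → prints [532, 2, 9, 4, 204]
`print(c)` → prints [532, 2, 9, 4, 204]

Answer:
[532, 2, 9, 4, 204]
[532, 2, 9, 4, 204]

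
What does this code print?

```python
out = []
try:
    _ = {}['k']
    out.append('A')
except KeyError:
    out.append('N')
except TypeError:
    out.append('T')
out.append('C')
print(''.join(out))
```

Execution trace: 'N' (except KeyError) → 'C' (after the try/except). Output: NC

Answer: NC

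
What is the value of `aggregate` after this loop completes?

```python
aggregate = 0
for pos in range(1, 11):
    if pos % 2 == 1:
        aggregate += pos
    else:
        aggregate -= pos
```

Add odd, subtract even
`aggregate` takes the values: 0 → 1 → -1 → 2 → -2 → 3 → -3 → 4 → -4 → 5 → -5

Answer: -5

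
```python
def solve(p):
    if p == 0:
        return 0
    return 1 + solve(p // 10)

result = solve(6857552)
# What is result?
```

Count of digits of 6857552: 7

Answer: 7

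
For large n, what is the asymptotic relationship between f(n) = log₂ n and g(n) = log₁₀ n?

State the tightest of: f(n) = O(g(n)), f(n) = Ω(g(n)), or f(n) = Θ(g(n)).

log₂ n vs log₁₀ n: f(n) = Θ(g(n)) — they are asymptotically equivalent (log bases differ by a constant factor).

Answer: f(n) = Θ(g(n)) — they are asymptotically equivalent (log bases differ by a constant factor).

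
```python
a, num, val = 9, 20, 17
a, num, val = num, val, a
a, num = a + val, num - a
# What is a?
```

Trace:
`a, num, val = 9, 20, 17` → a = 9; num = 20; val = 17
`a, num, val = num, val, a` → a = 20; num = 17; val = 9
`a, num = a + val, num - a` → a = 29; num = -3
So a = 29

Answer: 29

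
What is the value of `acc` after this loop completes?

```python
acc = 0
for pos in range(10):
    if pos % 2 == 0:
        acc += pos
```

Sum of even numbers 0 to 9
`acc` takes the values: 0 → 2 → 6 → 12 → 20

Answer: 20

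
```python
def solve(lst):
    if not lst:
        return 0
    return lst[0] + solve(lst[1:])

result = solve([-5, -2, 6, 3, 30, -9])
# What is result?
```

(-5) + (-2) + 6 + 3 + 30 + (-9) + 0 = 23

Answer: 23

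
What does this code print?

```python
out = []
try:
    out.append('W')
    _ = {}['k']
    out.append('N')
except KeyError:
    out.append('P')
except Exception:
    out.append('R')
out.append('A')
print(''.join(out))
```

Execution trace: 'W' (try body) → 'P' (except KeyError) → 'A' (after the try/except). Output: WPA

Answer: WPA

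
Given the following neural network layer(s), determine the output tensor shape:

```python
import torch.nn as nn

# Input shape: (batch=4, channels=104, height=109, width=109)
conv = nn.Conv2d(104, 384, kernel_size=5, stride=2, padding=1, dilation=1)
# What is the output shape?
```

Input: (4, 104, 109, 109) -> Output: (4, 384, 54, 54)

Answer: (4, 384, 54, 54)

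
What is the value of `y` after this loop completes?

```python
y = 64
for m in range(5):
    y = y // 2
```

Halve 5 times: 64 // 2^5 = 2
`y` takes the values: 64 → 32 → 16 → 8 → 4 → 2

Answer: 2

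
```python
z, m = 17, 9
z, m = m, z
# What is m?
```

Trace:
`z, m = 17, 9` → z = 17; m = 9
`z, m = m, z` → z = 9; m = 17
So m = 17

Answer: 17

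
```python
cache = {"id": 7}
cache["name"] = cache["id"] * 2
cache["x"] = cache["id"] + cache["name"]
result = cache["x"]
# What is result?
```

Trace:
`cache = {"id": 7}` → cache = {'id': 7}
`cache["name"] = cache["id"] * 2` → cache = {'id': 7, 'name': 14}
`cache["x"] = cache["id"] + cache["name"]` → cache = {'id': 7, 'name': 14, 'x': 21}
`result = cache["x"]` → result = 21
So result = 21

Answer: 21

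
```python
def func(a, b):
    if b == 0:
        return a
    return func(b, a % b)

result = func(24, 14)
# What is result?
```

func(24, 14) -> func(14, 10) -> func(10, 4) -> func(4, 2) -> func(2, 0) -> 2

Answer: 2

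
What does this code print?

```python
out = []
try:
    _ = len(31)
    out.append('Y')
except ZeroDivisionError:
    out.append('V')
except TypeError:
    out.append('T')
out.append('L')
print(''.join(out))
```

Execution trace: 'T' (except TypeError) → 'L' (after the try/except). Output: TL

Answer: TL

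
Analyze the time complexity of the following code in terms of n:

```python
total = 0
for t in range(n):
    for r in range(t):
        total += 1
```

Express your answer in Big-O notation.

Each loop level contributes: n × n. Multiplying the contributions gives O(n^2).

Answer: O(n^2)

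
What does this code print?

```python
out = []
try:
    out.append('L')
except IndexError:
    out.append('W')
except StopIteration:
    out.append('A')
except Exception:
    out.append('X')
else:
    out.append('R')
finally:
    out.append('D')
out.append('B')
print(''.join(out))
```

Execution trace: 'L' (try body, no exception) → 'R' (else) → 'D' (finally) → 'B' (after the try/except). Output: LRDB

Answer: LRDB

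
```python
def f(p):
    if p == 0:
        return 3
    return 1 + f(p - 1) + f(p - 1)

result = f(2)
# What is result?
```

f(p) = 1 + 2·f(p-1), f(0)=3. Closed form: (3+1)·2^2 - 1 = 15.

Answer: 15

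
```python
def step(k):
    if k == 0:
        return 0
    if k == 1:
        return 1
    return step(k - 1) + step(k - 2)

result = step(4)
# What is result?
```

Build up from base cases: step(0)=0, step(1)=1, step(2)=1, step(3)=2, step(4)=3

Answer: 3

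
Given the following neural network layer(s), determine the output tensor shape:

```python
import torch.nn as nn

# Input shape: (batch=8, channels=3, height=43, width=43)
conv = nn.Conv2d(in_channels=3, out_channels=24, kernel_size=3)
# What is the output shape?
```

Input: (8, 3, 43, 43) -> Output: (8, 24, 41, 41)

Answer: (8, 24, 41, 41)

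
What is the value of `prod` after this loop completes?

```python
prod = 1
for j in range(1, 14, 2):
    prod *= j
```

Product of 1, 3, 5, ... up to 13
`prod` takes the values: 1 → 3 → 15 → 105 → 945 → 10395 → 135135

Answer: 135135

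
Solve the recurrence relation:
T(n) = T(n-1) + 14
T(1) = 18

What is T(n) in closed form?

Unrolling: T(n) = T(1) + 14·(n-1) = 18 + 14(n-1) = 14n + 4.

Answer: T(n) = 14n + 4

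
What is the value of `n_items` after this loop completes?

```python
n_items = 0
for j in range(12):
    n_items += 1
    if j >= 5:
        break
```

Loop breaks when j reaches 5, n_items is 6
`n_items` takes the values: 0 → 1 → 2 → 3 → 4 → 5 → 6

Answer: 6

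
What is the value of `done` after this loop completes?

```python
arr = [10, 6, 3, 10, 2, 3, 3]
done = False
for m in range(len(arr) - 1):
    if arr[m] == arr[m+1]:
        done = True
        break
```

Check consecutive duplicates in [10, 6, 3, 10, 2, 3, 3]
`done` takes the values: False → True

Answer: True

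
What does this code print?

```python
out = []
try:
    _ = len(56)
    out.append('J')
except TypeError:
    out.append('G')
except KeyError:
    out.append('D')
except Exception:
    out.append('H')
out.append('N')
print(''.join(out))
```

Execution trace: 'G' (except TypeError) → 'N' (after the try/except). Output: GN

Answer: GN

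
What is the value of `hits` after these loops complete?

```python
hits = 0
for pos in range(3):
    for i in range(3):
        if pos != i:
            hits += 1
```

3² - 3 (exclude diagonal)
`hits` takes the values: 0 → 1 → 2 → 3 → 4 → 5 → 6

Answer: 6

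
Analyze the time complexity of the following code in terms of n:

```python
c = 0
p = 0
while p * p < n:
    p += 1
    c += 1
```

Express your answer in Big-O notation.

Each loop level contributes: √n. Multiplying the contributions gives O(√n).

Answer: O(√n)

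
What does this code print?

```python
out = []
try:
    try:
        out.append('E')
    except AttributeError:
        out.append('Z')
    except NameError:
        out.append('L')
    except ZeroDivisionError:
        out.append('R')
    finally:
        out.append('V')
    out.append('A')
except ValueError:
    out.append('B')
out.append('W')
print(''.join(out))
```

Execution trace: 'E' (inner try body, no exception) → 'V' (inner finally) → 'A' (try body, no exception) → 'W' (after the try/except). Output: EVAW

Answer: EVAW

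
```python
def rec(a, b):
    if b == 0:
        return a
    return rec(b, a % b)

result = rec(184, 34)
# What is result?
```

rec(184, 34) -> rec(34, 14) -> rec(14, 6) -> rec(6, 2) -> rec(2, 0) -> 2

Answer: 2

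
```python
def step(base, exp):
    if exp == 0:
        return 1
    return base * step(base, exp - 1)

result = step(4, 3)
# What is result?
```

step(4, 3) = 4 * 4 * 4 = 64

Answer: 64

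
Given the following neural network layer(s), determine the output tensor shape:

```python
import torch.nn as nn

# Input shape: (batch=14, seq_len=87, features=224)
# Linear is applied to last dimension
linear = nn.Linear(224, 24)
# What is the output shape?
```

Input: (14, 87, 224) -> Output: (14, 87, 24)

Answer: (14, 87, 24)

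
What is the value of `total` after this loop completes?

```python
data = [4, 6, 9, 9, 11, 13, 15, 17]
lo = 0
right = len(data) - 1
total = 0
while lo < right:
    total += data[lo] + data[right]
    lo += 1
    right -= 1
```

Sum of pairs from ends
`total` takes the values: 0 → 21 → 42 → 64 → 84

Answer: 84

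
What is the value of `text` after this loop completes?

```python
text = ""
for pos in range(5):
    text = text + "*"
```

Repeat '*' 5 times
`text` takes the values: "" → "*" → "**" → "***" → "****" → "*****"

Answer: "*****"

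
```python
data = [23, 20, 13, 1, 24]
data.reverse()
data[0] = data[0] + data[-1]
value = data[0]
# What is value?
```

Trace:
`data = [23, 20, 13, 1, 24]` → data = [23, 20, 13, 1, 24]
`data.reverse()` → data = [24, 1, 13, 20, 23]
`data[0] = data[0] + data[-1]` → data = [47, 1, 13, 20, 23]
`value = data[0]` → value = 47
So value = 47

Answer: 47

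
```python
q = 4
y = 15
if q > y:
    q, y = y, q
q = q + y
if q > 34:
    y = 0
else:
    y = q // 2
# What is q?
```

Trace:
`q = 4` → q = 4
`y = 15` → y = 15
`if q > y: ...` → q > y is False → no variable changes
`q = q + y` → q = 19
`if q > 34: ...` → q > 34 is False, take else branch → y = 9
So q = 19

Answer: 19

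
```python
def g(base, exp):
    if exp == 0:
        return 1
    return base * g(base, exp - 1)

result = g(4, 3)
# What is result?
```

g(4, 3) = 4 * 4 * 4 = 64

Answer: 64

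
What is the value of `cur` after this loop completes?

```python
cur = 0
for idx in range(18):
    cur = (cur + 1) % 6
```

Increment mod 6, 18 times = 0
`cur` takes the values: 0 → 1 → 2 → 3 → 4 → 5 → 0 → 1 → 2 → 3 → 4 → 5 → 0 → 1 → 2 → 3 → 4 → 5 → 0

Answer: 0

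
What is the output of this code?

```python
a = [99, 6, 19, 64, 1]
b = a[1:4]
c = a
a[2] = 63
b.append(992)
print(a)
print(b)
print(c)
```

Key concept: slice vs alias.
Step by step:
`a = [99, 6, 19, 64, 1]` → a = [99, 6, 19, 64, 1]
`b = a[1:4]` → b = [6, 19, 64]
`c = a` → c = [99, 6, 19, 64, 1] (same object as a)
`a[2] = 63` → a = [99, 6, 63, 64, 1] (same object as c); c = [99, 6, 63, 64, 1] (same object as a)
`b.append(992)` → b = [6, 19, 64, 992]
`print(a)` → prints [99, 6, 63, 64, 1]
`print(b)` → prints [6, 19, 64, 992]
`print(c)` → prints [99, 6, 63, 64, 1]

Answer:
[99, 6, 63, 64, 1]
[6, 19, 64, 992]
[99, 6, 63, 64, 1]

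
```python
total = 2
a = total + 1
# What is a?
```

Trace:
`total = 2` → total = 2
`a = total + 1` → a = 3
So a = 3

Answer: 3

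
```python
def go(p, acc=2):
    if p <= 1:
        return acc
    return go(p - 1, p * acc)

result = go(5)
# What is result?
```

Accumulator trace (n, acc): (5, 2) -> (4, 10) -> (3, 40) -> (2, 120) -> (1, 240) -> return 240

Answer: 240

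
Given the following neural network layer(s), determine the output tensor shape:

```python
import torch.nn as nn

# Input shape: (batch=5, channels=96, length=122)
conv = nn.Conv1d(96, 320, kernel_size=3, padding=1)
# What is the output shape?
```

Input: (5, 96, 122) -> Output: (5, 320, 122)

Answer: (5, 320, 122)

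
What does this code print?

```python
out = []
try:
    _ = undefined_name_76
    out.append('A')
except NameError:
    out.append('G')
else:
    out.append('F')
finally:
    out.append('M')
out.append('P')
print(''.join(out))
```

Execution trace: 'G' (except NameError) → 'M' (finally) → 'P' (after the try/except). Output: GMP

Answer: GMP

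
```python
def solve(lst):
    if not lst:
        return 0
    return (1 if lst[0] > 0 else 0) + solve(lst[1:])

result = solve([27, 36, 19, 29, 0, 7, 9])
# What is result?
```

Count of positive elements in [27, 36, 19, 29, 0, 7, 9] = 6

Answer: 6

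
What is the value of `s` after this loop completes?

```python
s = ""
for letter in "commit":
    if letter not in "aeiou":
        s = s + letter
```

Remove vowels from 'commit'
`s` takes the values: "" → "c" → "cm" → "cmm" → "cmmt"

Answer: "cmmt"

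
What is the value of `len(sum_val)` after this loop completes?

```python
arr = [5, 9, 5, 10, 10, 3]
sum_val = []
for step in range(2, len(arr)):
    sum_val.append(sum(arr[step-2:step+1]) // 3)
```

Number of 3-element averages
`sum_val` takes the values: [] → [6] → [6, 8] → [6, 8, 8] → [6, 8, 8, 7]
So `len(sum_val)` = 4

Answer: 4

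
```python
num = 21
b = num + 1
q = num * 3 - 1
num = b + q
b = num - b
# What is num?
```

Trace:
`num = 21` → num = 21
`b = num + 1` → b = 22
`q = num * 3 - 1` → q = 62
`num = b + q` → num = 84
`b = num - b` → b = 62
So num = 84

Answer: 84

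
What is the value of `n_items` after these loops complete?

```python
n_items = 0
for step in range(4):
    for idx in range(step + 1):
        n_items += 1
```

Triangle: 1 + 2 + ... + 4
`n_items` takes the values: 0 → 1 → 2 → 3 → 4 → 5 → 6 → 7 → 8 → 9 → 10

Answer: 10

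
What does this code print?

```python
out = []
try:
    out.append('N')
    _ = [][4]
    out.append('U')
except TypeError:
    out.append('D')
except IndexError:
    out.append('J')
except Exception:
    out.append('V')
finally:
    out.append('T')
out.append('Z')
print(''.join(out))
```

Execution trace: 'N' (try body) → 'J' (except IndexError) → 'T' (finally) → 'Z' (after the try/except). Output: NJTZ

Answer: NJTZ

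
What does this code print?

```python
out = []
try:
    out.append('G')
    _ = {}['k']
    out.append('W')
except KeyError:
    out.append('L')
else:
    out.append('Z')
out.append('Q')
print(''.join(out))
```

Execution trace: 'G' (try body) → 'L' (except KeyError) → 'Q' (after the try/except). Output: GLQ

Answer: GLQ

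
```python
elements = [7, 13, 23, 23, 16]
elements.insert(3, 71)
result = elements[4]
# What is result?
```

Trace:
`elements = [7, 13, 23, 23, 16]` → elements = [7, 13, 23, 23, 16]
`elements.insert(3, 71)` → elements = [7, 13, 23, 71, 23, 16]
`result = elements[4]` → result = 23
So result = 23

Answer: 23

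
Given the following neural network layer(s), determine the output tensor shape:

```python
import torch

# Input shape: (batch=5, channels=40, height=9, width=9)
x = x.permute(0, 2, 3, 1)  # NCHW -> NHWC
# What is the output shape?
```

Input: (5, 40, 9, 9) -> Output: (5, 9, 9, 40)

Answer: (5, 9, 9, 40)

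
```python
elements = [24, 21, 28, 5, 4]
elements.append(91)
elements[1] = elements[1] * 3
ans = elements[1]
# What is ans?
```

Trace:
`elements = [24, 21, 28, 5, 4]` → elements = [24, 21, 28, 5, 4]
`elements.append(91)` → elements = [24, 21, 28, 5, 4, 91]
`elements[1] = elements[1] * 3` → elements = [24, 63, 28, 5, 4, 91]
`ans = elements[1]` → ans = 63
So ans = 63

Answer: 63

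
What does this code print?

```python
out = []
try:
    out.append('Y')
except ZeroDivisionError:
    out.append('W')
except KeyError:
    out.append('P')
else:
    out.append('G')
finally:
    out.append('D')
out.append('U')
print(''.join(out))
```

Execution trace: 'Y' (try body, no exception) → 'G' (else) → 'D' (finally) → 'U' (after the try/except). Output: YGDU

Answer: YGDU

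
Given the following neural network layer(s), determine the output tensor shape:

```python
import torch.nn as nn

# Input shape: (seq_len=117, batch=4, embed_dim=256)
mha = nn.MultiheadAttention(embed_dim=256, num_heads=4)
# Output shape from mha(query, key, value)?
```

Input: (117, 4, 256) -> Output: (117, 4, 256)

Answer: (117, 4, 256)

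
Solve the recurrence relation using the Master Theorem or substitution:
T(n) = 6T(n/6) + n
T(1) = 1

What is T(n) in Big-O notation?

By Master Theorem: a=6, b=6, f(n)=n. Since log_6(6) = 1 and f(n) = Θ(n^1), Case 2 applies. T(n) = O(n log n).

Answer: O(n log n)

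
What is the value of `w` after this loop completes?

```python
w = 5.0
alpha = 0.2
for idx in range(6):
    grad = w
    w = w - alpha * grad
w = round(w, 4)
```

Gradient descent: w = 5.0 * (1 - 0.2)^6
`w` takes the values: 5.0 → 4.0 → 3.2 → 2.56 → 2.048 → 1.6384 → 1.31072 → 1.3107

Answer: 1.3107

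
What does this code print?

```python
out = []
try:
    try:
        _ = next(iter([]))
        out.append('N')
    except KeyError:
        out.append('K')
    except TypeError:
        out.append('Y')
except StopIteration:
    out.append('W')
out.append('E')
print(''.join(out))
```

Execution trace: 'W' (outer except StopIteration) → 'E' (after the try/except). Output: WE

Answer: WE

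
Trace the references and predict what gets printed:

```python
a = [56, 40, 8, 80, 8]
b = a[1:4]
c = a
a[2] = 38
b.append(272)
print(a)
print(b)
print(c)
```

Key concept: slice vs alias.
Step by step:
`a = [56, 40, 8, 80, 8]` → a = [56, 40, 8, 80, 8]
`b = a[1:4]` → b = [40, 8, 80]
`c = a` → c = [56, 40, 8, 80, 8] (same object as a)
`a[2] = 38` → a = [56, 40, 38, 80, 8] (same object as c); c = [56, 40, 38, 80, 8] (same object as a)
`b.append(272)` → b = [40, 8, 80, 272]
`print(a)` → prints [56, 40, 38, 80, 8]
`print(b)` → prints [40, 8, 80, 272]
`print(c)` → prints [56, 40, 38, 80, 8]

Answer:
[56, 40, 38, 80, 8]
[40, 8, 80, 272]
[56, 40, 38, 80, 8]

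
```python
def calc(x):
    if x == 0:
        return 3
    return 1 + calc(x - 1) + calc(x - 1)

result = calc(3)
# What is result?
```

calc(x) = 1 + 2·calc(x-1), calc(0)=3. Closed form: (3+1)·2^3 - 1 = 31.

Answer: 31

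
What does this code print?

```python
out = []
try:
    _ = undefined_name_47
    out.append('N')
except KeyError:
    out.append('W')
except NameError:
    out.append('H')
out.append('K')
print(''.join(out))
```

Execution trace: 'H' (except NameError) → 'K' (after the try/except). Output: HK

Answer: HK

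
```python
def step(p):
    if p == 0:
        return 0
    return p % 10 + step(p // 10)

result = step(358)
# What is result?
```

Sum of digits of 358: 8 + 5 + 3 = 16

Answer: 16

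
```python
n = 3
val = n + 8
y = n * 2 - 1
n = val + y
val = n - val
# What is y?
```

Trace:
`n = 3` → n = 3
`val = n + 8` → val = 11
`y = n * 2 - 1` → y = 5
`n = val + y` → n = 16
`val = n - val` → val = 5
So y = 5

Answer: 5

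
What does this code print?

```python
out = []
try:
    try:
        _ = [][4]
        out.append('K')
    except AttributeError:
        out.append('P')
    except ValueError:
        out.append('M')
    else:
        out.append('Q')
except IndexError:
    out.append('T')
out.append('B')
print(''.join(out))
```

Execution trace: 'T' (outer except IndexError) → 'B' (after the try/except). Output: TB

Answer: TB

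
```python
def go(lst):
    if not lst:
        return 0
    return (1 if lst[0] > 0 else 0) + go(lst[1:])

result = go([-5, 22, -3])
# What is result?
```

Count of positive elements in [-5, 22, -3] = 1

Answer: 1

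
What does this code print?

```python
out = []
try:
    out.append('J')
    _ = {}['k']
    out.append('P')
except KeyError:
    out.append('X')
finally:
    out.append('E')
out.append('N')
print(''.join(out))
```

Execution trace: 'J' (try body) → 'X' (except KeyError) → 'E' (finally) → 'N' (after the try/except). Output: JXEN

Answer: JXEN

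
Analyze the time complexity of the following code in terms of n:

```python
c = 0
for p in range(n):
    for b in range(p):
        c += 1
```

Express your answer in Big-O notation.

Each loop level contributes: n × n. Multiplying the contributions gives O(n^2).

Answer: O(n^2)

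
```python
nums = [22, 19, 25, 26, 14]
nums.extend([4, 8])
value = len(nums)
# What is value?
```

Trace:
`nums = [22, 19, 25, 26, 14]` → nums = [22, 19, 25, 26, 14]
`nums.extend([4, 8])` → nums = [22, 19, 25, 26, 14, 4, 8]
`value = len(nums)` → value = 7
So value = 7

Answer: 7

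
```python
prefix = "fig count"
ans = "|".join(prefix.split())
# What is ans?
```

Trace:
`prefix = "fig count"` → prefix = 'fig count'
`ans = "|".join(prefix.split())` → ans = 'fig|count'
So ans = 'fig|count'

Answer: 'fig|count'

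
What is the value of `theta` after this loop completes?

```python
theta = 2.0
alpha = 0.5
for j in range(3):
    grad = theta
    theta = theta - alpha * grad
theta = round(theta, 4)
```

Gradient descent: w = 2.0 * (1 - 0.5)^3
`theta` takes the values: 2.0 → 1.0 → 0.5 → 0.25

Answer: 0.25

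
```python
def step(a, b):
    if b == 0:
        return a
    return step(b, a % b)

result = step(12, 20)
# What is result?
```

step(12, 20) -> step(20, 12) -> step(12, 8) -> step(8, 4) -> step(4, 0) -> 4

Answer: 4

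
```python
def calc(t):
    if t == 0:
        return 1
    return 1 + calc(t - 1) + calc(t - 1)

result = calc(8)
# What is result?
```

calc(t) = 1 + 2·calc(t-1), calc(0)=1. Closed form: (1+1)·2^8 - 1 = 511.

Answer: 511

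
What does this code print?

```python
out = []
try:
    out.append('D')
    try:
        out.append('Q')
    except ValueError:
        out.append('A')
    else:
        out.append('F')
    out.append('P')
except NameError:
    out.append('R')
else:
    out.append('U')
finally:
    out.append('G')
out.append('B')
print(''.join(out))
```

Execution trace: 'D' (try body) → 'Q' (inner try body, no exception) → 'F' (inner else) → 'P' (try body, no exception) → 'U' (else) → 'G' (finally) → 'B' (after the try/except). Output: DQFPUGB

Answer: DQFPUGB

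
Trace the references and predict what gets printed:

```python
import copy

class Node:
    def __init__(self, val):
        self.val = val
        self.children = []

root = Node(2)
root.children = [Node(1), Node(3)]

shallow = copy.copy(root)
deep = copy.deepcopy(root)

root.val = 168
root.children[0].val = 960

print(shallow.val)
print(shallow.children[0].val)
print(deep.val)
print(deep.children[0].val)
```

Key concept: deep copy with custom objects.
Step by step:
`root = Node(2)` → root = Node(val=2, children=[])
`root.children = [Node(1), Node(3)]` → root = Node(val=2, children=[Node(val=1, children=[]), Node(val=3, children=[])])
`shallow = copy.copy(root)` → shallow = Node(val=2, children=[Node(val=1, children=[]), Node(val=3, children=[])])
`deep = copy.deepcopy(root)` → deep = Node(val=2, children=[Node(val=1, children=[]), Node(val=3, children=[])])
`root.val = 168` → root = Node(val=168, children=[Node(val=1, children=[]), Node(val=3, children=[])])
`root.children[0].val = 960` → root = Node(val=168, children=[Node(val=960, children=[]), Node(val=3, children=[])]); shallow = Node(val=2, children=[Node(val=960, children=[]), Node(val=3, children=[])])
`print(shallow.val)` → prints 2
`print(shallow.children[0].val)` → prints 960
`print(deep.val)` → prints 2
`print(deep.children[0].val)` → prints 1

Answer:
2
960
2
1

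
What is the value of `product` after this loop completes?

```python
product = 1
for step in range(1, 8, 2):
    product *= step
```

Product of 1, 3, 5, ... up to 7
`product` takes the values: 1 → 3 → 15 → 105

Answer: 105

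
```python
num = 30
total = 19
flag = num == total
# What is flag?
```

Trace:
`num = 30` → num = 30
`total = 19` → total = 19
`flag = num == total` → flag = False
So flag = False

Answer: False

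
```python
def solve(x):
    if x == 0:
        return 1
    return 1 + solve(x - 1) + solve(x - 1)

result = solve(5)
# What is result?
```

solve(x) = 1 + 2·solve(x-1), solve(0)=1. Closed form: (1+1)·2^5 - 1 = 63.

Answer: 63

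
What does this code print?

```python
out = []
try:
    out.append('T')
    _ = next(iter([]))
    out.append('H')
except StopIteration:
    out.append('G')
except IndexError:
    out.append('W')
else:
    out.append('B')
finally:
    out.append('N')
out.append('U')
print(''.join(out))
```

Execution trace: 'T' (try body) → 'G' (except StopIteration) → 'N' (finally) → 'U' (after the try/except). Output: TGNU

Answer: TGNU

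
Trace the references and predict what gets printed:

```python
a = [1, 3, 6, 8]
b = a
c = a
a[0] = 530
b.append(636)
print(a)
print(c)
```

Key concept: multiple aliases.
Step by step:
`a = [1, 3, 6, 8]` → a = [1, 3, 6, 8]
`b = a` → b = [1, 3, 6, 8] (same object as a)
`c = a` → c = [1, 3, 6, 8] (same object as a, b)
`a[0] = 530` → a = [530, 3, 6, 8] (same object as b, c); b = [530, 3, 6, 8] (same object as a, c); c = [530, 3, 6, 8] (same object as a, b)
`b.append(636)` → a = [530, 3, 6, 8, 636] (same object as b, c); b = [530, 3, 6, 8, 636] (same object as a, c); c = [530, 3, 6, 8, 636] (same object as a, b)
`print(a)` → prints [530, 3, 6, 8, 636]
`print(c)` → prints [530, 3, 6, 8, 636]

Answer:
[530, 3, 6, 8, 636]
[530, 3, 6, 8, 636]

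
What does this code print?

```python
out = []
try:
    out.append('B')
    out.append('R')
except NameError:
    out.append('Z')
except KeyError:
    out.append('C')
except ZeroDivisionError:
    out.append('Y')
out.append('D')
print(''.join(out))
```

Execution trace: 'B' (try body) → 'R' (try body, no exception) → 'D' (after the try/except). Output: BRD

Answer: BRD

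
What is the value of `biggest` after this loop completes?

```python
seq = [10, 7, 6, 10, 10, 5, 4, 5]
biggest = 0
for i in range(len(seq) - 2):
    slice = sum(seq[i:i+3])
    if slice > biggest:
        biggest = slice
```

Max sum of 3-element window in [10, 7, 6, 10, 10, 5, 4, 5]
`biggest` takes the values: 0 → 23 → 26

Answer: 26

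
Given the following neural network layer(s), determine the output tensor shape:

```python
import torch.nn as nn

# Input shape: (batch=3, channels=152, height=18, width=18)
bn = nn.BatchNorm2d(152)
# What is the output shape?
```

Input: (3, 152, 18, 18) -> Output: (3, 152, 18, 18)

Answer: (3, 152, 18, 18)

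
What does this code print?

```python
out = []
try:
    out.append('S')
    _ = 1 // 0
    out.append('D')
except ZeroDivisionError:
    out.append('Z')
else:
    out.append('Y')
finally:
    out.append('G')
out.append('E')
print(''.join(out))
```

Execution trace: 'S' (try body) → 'Z' (except ZeroDivisionError) → 'G' (finally) → 'E' (after the try/except). Output: SZGE

Answer: SZGE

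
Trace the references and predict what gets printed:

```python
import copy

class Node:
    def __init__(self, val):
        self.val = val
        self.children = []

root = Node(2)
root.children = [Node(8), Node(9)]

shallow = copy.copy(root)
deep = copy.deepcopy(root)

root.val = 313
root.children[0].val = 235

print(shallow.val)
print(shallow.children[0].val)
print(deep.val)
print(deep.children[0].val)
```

Key concept: deep copy with custom objects.
Step by step:
`root = Node(2)` → root = Node(val=2, children=[])
`root.children = [Node(8), Node(9)]` → root = Node(val=2, children=[Node(val=8, children=[]), Node(val=9, children=[])])
`shallow = copy.copy(root)` → shallow = Node(val=2, children=[Node(val=8, children=[]), Node(val=9, children=[])])
`deep = copy.deepcopy(root)` → deep = Node(val=2, children=[Node(val=8, children=[]), Node(val=9, children=[])])
`root.val = 313` → root = Node(val=313, children=[Node(val=8, children=[]), Node(val=9, children=[])])
`root.children[0].val = 235` → root = Node(val=313, children=[Node(val=235, children=[]), Node(val=9, children=[])]); shallow = Node(val=2, children=[Node(val=235, children=[]), Node(val=9, children=[])])
`print(shallow.val)` → prints 2
`print(shallow.children[0].val)` → prints 235
`print(deep.val)` → prints 2
`print(deep.children[0].val)` → prints 8

Answer:
2
235
2
8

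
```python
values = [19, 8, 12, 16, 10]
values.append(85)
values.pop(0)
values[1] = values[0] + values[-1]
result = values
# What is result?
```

Trace:
`values = [19, 8, 12, 16, 10]` → values = [19, 8, 12, 16, 10]
`values.append(85)` → values = [19, 8, 12, 16, 10, 85]
`values.pop(0)` → values = [8, 12, 16, 10, 85]
`values[1] = values[0] + values[-1]` → values = [8, 93, 16, 10, 85]
`result = values` → result = [8, 93, 16, 10, 85]
So result = [8, 93, 16, 10, 85]

Answer: [8, 93, 16, 10, 85]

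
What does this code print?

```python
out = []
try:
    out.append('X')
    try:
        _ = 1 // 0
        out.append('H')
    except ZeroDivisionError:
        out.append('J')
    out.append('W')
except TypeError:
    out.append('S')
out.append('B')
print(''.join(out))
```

Execution trace: 'X' (try body) → 'J' (inner except ZeroDivisionError) → 'W' (try body, no exception) → 'B' (after the try/except). Output: XJWB

Answer: XJWB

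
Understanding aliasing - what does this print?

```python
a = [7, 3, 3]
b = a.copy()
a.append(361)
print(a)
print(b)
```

Key concept: list.copy() creates independent copy.
Step by step:
`a = [7, 3, 3]` → a = [7, 3, 3]
`b = a.copy()` → b = [7, 3, 3]
`a.append(361)` → a = [7, 3, 3, 361]
`print(a)` → prints [7, 3, 3, 361]
`print(b)` → prints [7, 3, 3]

Answer:
[7, 3, 3, 361]
[7, 3, 3]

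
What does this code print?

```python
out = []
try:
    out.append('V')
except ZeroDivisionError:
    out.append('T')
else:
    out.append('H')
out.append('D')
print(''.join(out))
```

Execution trace: 'V' (try body, no exception) → 'H' (else) → 'D' (after the try/except). Output: VHD

Answer: VHD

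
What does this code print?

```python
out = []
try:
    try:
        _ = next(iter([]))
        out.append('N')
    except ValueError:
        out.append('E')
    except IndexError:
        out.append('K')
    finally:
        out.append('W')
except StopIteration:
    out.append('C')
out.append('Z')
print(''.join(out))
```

Execution trace: 'W' (inner finally) → 'C' (outer except StopIteration) → 'Z' (after the try/except). Output: WCZ

Answer: WCZ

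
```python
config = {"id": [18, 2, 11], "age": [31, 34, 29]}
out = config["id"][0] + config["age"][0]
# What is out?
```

Trace:
`config = {"id": [18, 2, 11], "age": [31, 34, 29]}` → config = {'id': [18, 2, 11], 'age': [31, 34, 29]}
`out = config["id"][0] + config["age"][0]` → out = 49
So out = 49

Answer: 49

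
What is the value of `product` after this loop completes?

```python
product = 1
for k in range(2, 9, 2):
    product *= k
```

Product of even numbers 2 to 8
`product` takes the values: 1 → 2 → 8 → 48 → 384

Answer: 384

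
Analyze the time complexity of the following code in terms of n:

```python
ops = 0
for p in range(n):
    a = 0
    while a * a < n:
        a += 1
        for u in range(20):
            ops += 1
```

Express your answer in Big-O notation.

Each loop level contributes: n × √n × 1. Multiplying the contributions gives O(n√n).

Answer: O(n√n)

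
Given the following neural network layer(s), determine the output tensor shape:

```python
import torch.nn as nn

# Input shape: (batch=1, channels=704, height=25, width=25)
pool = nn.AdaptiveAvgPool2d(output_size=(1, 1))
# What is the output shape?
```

Input: (1, 704, 25, 25) -> Output: (1, 704, 1, 1)

Answer: (1, 704, 1, 1)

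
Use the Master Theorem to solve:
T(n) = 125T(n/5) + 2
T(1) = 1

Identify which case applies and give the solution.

a=125, b=5, f(n)=2. log_5(125) = 3. Since c=0 < 3, Case 1 applies: T(n) = Θ(n^log_b(a)) = O(n^3).

Answer: O(n^3) - Case 1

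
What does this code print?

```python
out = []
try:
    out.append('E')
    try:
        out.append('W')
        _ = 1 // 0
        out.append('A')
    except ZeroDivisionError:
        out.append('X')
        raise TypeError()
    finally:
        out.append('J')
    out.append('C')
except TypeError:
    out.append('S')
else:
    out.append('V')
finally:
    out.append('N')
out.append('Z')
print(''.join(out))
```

Execution trace: 'E' (try body) → 'W' (inner try body) → 'X' (inner except ZeroDivisionError) → 'J' (inner finally) → 'S' (except TypeError) → 'N' (finally) → 'Z' (after the try/except). Output: EWXJSNZ

Answer: EWXJSNZ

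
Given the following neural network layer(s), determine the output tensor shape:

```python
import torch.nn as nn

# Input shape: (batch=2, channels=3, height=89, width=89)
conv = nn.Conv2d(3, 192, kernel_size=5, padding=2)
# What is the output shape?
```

Input: (2, 3, 89, 89) -> Output: (2, 192, 89, 89)

Answer: (2, 192, 89, 89)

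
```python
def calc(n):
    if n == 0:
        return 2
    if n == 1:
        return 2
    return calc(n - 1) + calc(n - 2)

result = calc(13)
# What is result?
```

Build up from base cases: calc(0)=2, calc(1)=2, calc(2)=4, calc(3)=6, calc(4)=10, calc(5)=16, calc(6)=26, ..., calc(13)=754

Answer: 754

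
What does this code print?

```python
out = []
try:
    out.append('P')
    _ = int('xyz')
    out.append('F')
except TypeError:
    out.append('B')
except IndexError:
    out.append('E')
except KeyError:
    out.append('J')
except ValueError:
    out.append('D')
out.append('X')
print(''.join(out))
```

Execution trace: 'P' (try body) → 'D' (except ValueError) → 'X' (after the try/except). Output: PDX

Answer: PDX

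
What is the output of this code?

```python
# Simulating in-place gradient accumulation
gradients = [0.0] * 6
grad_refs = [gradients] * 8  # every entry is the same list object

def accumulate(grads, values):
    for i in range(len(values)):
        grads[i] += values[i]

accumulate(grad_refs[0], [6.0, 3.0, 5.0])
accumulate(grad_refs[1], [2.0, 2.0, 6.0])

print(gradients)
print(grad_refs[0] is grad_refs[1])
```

Key concept: gradient accumulation aliasing.
Step by step:
`gradients = [0.0] * 6` → gradients = [0.0, 0.0, 0.0, 0.0, 0.0, 0.0]
`grad_refs = [gradients] * 8` → grad_refs = [[0.0, 0.0, 0.0, 0.0, 0.0, 0.0], [0.0, 0.0, 0.0, 0.0, 0.0, 0.0], [0.0, 0.0, 0.0, 0.0, 0.0, 0.0], [0.0, 0.0, 0.0, 0.0, 0.0, 0.0], [0.0, 0.0, 0.0, 0.0, 0.0, 0.0], [0.0, 0.0, 0.0, 0.0, 0.0, 0.0], [0.0, 0.0, 0.0, 0.0, 0.0, 0.0], [0.0, 0.0, 0.0, 0.0, 0.0, 0.0]]
`accumulate(grad_refs[0], [6.0, 3.0, 5.0])` → gradients = [6.0, 3.0, 5.0, 0.0, 0.0, 0.0]; grad_refs = [[6.0, 3.0, 5.0, 0.0, 0.0, 0.0], [6.0, 3.0, 5.0, 0.0, 0.0, 0.0], [6.0, 3.0, 5.0, 0.0, 0.0, 0.0], [6.0, 3.0, 5.0, 0.0, 0.0, 0.0], [6.0, 3.0, 5.0, 0.0, 0.0, 0.0], [6.0, 3.0, 5.0, 0.0, 0.0, 0.0], [6.0, 3.0, 5.0, 0.0, 0.0, 0.0], [6.0, 3.0, 5.0, 0.0, 0.0, 0.0]]
`accumulate(grad_refs[1], [2.0, 2.0, 6.0])` → gradients = [8.0, 5.0, 11.0, 0.0, 0.0, 0.0]; grad_refs = [[8.0, 5.0, 11.0, 0.0, 0.0, 0.0], [8.0, 5.0, 11.0, 0.0, 0.0, 0.0], [8.0, 5.0, 11.0, 0.0, 0.0, 0.0], [8.0, 5.0, 11.0, 0.0, 0.0, 0.0], [8.0, 5.0, 11.0, 0.0, 0.0, 0.0], [8.0, 5.0, 11.0, 0.0, 0.0, 0.0], [8.0, 5.0, 11.0, 0.0, 0.0, 0.0], [8.0, 5.0, 11.0, 0.0, 0.0, 0.0]]
`print(gradients)` → prints [8.0, 5.0, 11.0, 0.0, 0.0, 0.0]
`print(grad_refs[0] is grad_refs[1])` → prints True

Answer:
[8.0, 5.0, 11.0, 0.0, 0.0, 0.0]
True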